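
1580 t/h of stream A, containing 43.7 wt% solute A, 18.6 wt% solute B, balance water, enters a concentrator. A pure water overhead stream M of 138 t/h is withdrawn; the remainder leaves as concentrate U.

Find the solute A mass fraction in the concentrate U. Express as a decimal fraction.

0.479

solute A is not removed: 1580×0.437 = 690.46 t/h of solute A enters U.
Concentrate = 1580 − 138 = 1442 t/h.
Mass fraction = 690.46/1442 = 0.479.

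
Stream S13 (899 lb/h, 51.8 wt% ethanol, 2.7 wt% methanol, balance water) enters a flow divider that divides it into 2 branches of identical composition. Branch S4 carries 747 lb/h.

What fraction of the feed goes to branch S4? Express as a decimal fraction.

Fraction to S4 = 747/899 = 0.8309.

0.831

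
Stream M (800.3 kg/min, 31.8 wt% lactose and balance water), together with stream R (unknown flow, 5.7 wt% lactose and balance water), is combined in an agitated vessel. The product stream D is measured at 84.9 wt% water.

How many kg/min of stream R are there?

Let R be the unknown flow. Total out = 800.3 + R.
water balance: 545.8 + 0.943·R = 0.849·(800.3 + R)
(0.943 − 0.849)·R = 0.849×800.3 − 545.8 = 133.65
R = 133.65 / 0.094 = 1421.8 kg/min

1422 kg/min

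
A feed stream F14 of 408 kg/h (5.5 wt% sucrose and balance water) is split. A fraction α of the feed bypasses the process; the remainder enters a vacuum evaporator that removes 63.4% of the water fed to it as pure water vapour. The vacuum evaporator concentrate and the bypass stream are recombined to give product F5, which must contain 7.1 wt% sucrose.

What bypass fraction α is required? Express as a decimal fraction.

0.624

All 408×0.055 = 22.44 kg/h of sucrose reaches F5, so F5 = 22.44/0.071 = 316.06 kg/h and vapour = 91.944 kg/h.
The evaporator receives (1−α)·408 of feed at 0.945 water and removes 0.634 of that water:
0.634×0.945×(1−α)×408 = 91.944
(1−α) = 91.944/244.45 = 0.3761;  α = 0.6239.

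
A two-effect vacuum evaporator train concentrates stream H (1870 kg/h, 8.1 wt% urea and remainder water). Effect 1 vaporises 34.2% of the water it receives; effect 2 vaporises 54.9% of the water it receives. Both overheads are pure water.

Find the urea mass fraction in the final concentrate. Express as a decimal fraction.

0.229

water in feed = 1870×0.919 = 1718.5 kg/h.
After stage 1: water left = (1−0.342)×1718.5 = 1130.8; stream total = 1282.3 kg/h.
After stage 2: water left = (1−0.549)×1130.8 = 509.99; final concentrate = 661.46 kg/h.
urea fraction = 151.47/661.46 = 0.229.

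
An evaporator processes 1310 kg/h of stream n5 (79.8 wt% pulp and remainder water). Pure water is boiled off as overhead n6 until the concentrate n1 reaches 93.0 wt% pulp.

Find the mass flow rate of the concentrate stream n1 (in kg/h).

1124 kg/h

pulp is conserved: 1310×0.798 = 1045.4 kg/h all reports to the concentrate.
Concentrate = 1045.4/(target fraction) = 1124.1 kg/h.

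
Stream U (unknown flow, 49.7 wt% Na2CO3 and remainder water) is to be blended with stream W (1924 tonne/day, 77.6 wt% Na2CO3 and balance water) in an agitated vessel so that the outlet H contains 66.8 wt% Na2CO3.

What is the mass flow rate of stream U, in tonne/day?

Let U be the unknown flow. Total out = 1924 + U.
Na2CO3 balance: 1493 + 0.497·U = 0.668·(1924 + U)
(0.497 − 0.668)·U = 0.668×1924 − 1493 = -207.79
U = -207.79 / -0.171 = 1215.2 tonne/day

1215 tonne/day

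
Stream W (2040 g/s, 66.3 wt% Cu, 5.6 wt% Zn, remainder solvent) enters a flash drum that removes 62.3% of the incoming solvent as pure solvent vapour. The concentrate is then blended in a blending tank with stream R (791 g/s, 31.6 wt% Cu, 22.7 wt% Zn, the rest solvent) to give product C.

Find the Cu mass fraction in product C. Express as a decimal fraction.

Vapour removed = 0.623×0.281×2040 = 357.13 g/s; concentrate = 1682.9 g/s.
Cu reaching the mixer = 1352.5 (from concentrate) + 791×0.316 = 1602.5 g/s.
Product flow = 1682.9 + 791 = 2473.9 g/s; Cu fraction = 0.648.

0.648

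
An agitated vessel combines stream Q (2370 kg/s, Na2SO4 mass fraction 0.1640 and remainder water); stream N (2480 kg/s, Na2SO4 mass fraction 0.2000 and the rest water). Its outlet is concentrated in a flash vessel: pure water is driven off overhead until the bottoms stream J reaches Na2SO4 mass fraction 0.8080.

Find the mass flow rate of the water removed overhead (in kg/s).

3755 kg/s

Na2SO4 entering = 2370×0.164 + 2480×0.200 = 884.68 kg/s.
All Na2SO4 reports to J, so J = 884.68/0.808 = 1094.9 kg/s.
Total feed = 4850 kg/s; overhead = 4850 − 1094.9 = 3755.1 kg/s.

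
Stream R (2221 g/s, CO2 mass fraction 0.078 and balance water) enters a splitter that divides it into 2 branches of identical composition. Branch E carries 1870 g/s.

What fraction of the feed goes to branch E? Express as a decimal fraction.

0.842

Fraction to E = 1870/2221 = 0.8420.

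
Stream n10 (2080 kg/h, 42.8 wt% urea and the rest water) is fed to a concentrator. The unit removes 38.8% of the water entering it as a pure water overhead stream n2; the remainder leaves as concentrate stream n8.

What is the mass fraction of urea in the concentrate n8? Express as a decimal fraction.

urea is not removed: 2080×0.428 = 890.24 kg/h of urea enters n8.
water entering = 2080×0.572 = 1189.8 kg/h; overhead removed = 0.388×1189.8 = 461.63 kg/h.
Concentrate = 2080 − 461.63 = 1618.4 kg/h.
Mass fraction = 890.24/1618.4 = 0.550.

0.550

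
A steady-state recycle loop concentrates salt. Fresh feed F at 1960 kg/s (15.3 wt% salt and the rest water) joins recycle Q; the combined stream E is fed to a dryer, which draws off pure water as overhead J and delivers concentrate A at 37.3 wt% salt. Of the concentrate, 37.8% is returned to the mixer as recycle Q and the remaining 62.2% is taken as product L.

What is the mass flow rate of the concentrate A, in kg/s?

1293 kg/s

Overall salt balance (none leaves overhead): salt in fresh feed = salt in product, i.e. 1960×0.153 = (1−0.378)·A·0.373.
A = 299.88/(0.373×0.622) = 1292.6 kg/s.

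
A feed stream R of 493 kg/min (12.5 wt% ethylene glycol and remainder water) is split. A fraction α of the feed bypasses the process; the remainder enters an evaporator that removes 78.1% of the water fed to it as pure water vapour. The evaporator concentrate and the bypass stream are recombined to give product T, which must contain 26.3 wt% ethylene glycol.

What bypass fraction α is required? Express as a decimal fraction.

All 493×0.125 = 61.625 kg/min of ethylene glycol reaches T, so T = 61.625/0.263 = 234.32 kg/min and vapour = 258.68 kg/min.
The evaporator receives (1−α)·493 of feed at 0.875 water and removes 0.781 of that water:
0.781×0.875×(1−α)×493 = 258.68
(1−α) = 258.68/336.9 = 0.7678;  α = 0.2322.

0.232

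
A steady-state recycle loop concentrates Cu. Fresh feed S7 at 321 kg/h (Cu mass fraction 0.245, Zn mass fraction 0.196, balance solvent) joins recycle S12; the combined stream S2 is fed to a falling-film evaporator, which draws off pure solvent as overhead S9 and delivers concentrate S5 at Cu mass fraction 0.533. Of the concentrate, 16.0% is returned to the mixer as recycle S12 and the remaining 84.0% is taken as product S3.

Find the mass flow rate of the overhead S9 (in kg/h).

Overall Cu balance (none leaves overhead): Cu in fresh feed = Cu in product, i.e. 321×0.245 = (1−0.160)·S5·0.533.
S5 = 78.645/(0.533×0.840) = 175.66 kg/h.
Recycle S12 = 0.160×175.66 = 28.105 kg/h.
Combined feed S2 = 321 + 28.105 = 349.11 kg/h.
Overhead S9 = S2 − S5 = 349.11 − 175.66 = 173.45 kg/h.

173.4 kg/h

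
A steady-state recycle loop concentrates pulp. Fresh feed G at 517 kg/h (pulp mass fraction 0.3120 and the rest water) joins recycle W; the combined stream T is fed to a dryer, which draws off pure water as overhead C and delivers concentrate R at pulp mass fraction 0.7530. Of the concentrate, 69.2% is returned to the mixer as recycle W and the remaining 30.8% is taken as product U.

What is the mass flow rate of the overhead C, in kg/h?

Overall pulp balance (none leaves overhead): pulp in fresh feed = pulp in product, i.e. 517×0.312 = (1−0.692)·R·0.753.
R = 161.3/(0.753×0.308) = 695.5 kg/h.
Recycle W = 0.692×695.5 = 481.29 kg/h.
Combined feed T = 517 + 481.29 = 998.29 kg/h.
Overhead C = T − R = 998.29 − 695.5 = 302.78 kg/h.

302.8 kg/h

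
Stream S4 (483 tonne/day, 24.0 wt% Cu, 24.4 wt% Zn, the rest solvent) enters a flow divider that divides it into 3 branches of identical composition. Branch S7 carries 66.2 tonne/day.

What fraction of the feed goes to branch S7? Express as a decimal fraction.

Fraction to S7 = 66.2/483 = 0.1371.

0.137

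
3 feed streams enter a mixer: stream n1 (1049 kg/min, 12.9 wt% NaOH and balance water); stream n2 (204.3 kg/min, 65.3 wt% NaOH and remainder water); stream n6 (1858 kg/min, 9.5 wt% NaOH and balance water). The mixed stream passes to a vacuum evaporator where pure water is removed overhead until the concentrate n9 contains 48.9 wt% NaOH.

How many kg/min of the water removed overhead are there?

NaOH entering = 1049×0.129 + 204.3×0.653 + 1858×0.095 = 445.24 kg/min.
All NaOH reports to n9, so n9 = 445.24/0.489 = 910.51 kg/min.
Total feed = 3111.3 kg/min; overhead = 3111.3 − 910.51 = 2200.8 kg/min.

2201 kg/min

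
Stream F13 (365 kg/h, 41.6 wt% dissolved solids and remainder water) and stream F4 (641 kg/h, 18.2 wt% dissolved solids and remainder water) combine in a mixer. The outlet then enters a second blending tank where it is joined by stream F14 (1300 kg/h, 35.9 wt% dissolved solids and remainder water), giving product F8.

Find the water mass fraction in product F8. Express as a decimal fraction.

0.681

Overall, product flow = 2306 kg/h.
water in = 365×0.584 + 641×0.818 + 1300×0.641 = 1570.8 kg/h.
water fraction in F8 = 0.681.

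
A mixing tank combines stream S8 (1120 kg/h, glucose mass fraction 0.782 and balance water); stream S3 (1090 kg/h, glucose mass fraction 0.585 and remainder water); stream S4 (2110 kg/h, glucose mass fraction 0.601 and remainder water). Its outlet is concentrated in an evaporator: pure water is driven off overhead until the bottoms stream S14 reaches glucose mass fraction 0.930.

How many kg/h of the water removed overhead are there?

1329 kg/h

glucose entering = 1120×0.782 + 1090×0.585 + 2110×0.601 = 2781.6 kg/h.
All glucose reports to S14, so S14 = 2781.6/0.930 = 2991 kg/h.
Total feed = 4320 kg/h; overhead = 4320 − 2991 = 1329 kg/h.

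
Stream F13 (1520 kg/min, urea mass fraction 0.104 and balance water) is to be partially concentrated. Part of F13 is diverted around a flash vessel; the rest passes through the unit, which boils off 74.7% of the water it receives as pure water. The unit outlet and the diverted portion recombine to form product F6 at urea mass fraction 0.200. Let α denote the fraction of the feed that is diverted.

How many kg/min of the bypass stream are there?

429.9 kg/min

All 1520×0.104 = 158.08 kg/min of urea reaches F6, so F6 = 158.08/0.200 = 790.4 kg/min and vapour = 729.6 kg/min.
The evaporator receives (1−α)·1520 of feed at 0.896 water and removes 0.747 of that water:
0.747×0.896×(1−α)×1520 = 729.6
(1−α) = 729.6/1017.4 = 0.7172;  α = 0.2828.
Bypass flow = 0.2828×1520 = 429.93 kg/min.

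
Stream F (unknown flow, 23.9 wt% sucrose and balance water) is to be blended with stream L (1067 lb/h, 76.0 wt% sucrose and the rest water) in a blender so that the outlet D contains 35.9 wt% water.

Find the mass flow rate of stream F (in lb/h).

315.9 lb/h

Let F be the unknown flow. Total out = 1067 + F.
water balance: 256.08 + 0.761·F = 0.359·(1067 + F)
(0.761 − 0.359)·F = 0.359×1067 − 256.08 = 126.97
F = 126.97 / 0.402 = 315.85 lb/h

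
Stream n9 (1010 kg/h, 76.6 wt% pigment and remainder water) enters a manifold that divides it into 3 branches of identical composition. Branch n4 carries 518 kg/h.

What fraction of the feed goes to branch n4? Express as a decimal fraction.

0.513

Fraction to n4 = 518/1010 = 0.5129.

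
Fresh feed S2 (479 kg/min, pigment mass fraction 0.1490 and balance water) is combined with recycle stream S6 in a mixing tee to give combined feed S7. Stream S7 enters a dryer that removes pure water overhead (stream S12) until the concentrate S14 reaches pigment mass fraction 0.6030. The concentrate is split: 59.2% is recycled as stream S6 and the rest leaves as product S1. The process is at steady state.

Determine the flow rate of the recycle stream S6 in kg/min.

171.7 kg/min

Overall pigment balance (none leaves overhead): pigment in fresh feed = pigment in product, i.e. 479×0.149 = (1−0.592)·S14·0.603.
S14 = 71.371/(0.603×0.408) = 290.1 kg/min.
Recycle S6 = 0.592×290.1 = 171.74 kg/min.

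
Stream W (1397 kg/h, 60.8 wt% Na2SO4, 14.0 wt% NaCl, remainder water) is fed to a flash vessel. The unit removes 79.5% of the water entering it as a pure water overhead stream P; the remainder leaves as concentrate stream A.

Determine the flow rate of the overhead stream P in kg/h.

water entering = 1397×0.252 = 352.04 kg/h; overhead removed = 0.795×352.04 = 279.87 kg/h.

279.9 kg/h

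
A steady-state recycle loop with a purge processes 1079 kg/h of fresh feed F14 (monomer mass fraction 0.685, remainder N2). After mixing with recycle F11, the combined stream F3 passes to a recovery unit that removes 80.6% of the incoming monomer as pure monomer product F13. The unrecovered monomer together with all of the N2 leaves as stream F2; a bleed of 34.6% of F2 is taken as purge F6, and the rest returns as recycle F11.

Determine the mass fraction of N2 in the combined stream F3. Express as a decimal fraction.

0.537

N2 enters only via F14 and leaves only via the purge: 1079×0.315 = 0.346×(N2 in F2), and the recovery unit passes all N2, so N2 in F3 = N2 in F2 = 982.33 kg/h.
monomer in F3: m_A = 1079×0.685 + (1−0.346)·(1−0.806)·m_A, so m_A = 739.12/0.8731 = 846.52 kg/h.
F3 = 846.52 + 982.33 = 1828.8 kg/h.
N2 fraction in F3 = 982.33/1828.8 = 0.537.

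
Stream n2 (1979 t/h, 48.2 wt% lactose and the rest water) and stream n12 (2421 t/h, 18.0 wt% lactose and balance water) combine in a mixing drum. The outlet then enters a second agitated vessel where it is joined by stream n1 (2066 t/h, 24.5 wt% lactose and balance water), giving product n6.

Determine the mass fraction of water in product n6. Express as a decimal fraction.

Overall, product flow = 6466 t/h.
water in = 1979×0.518 + 2421×0.820 + 2066×0.755 = 4570.2 t/h.
water fraction in n6 = 0.707.

0.707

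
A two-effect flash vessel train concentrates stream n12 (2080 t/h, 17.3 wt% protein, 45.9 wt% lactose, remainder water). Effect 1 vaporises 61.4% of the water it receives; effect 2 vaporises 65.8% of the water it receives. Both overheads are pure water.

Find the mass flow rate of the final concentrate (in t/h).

water in feed = 2080×0.368 = 765.44 t/h.
After stage 1: water left = (1−0.614)×765.44 = 295.46; stream total = 1610 t/h.
After stage 2: water left = (1−0.658)×295.46 = 101.05; final concentrate = 1415.6 t/h.

1416 t/h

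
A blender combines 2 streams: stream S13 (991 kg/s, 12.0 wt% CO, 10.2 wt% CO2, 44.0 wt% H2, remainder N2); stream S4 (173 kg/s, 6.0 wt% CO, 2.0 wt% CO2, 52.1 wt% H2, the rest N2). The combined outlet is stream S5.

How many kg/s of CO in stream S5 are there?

129.3 kg/s

CO out = CO in = 991×0.120 + 173×0.060 = 129.3 kg/s.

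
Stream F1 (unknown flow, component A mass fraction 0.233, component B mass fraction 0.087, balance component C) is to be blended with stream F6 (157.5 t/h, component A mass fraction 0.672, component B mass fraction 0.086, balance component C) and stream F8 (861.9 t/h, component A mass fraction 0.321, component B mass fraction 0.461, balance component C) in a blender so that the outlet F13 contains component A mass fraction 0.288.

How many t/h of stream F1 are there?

Let F1 be the unknown flow. Total out = 1019.4 + F1.
component A balance: 382.51 + 0.233·F1 = 0.288·(1019.4 + F1)
(0.233 − 0.288)·F1 = 0.288×1019.4 − 382.51 = -88.923
F1 = -88.923 / -0.055 = 1616.8 t/h

1617 t/h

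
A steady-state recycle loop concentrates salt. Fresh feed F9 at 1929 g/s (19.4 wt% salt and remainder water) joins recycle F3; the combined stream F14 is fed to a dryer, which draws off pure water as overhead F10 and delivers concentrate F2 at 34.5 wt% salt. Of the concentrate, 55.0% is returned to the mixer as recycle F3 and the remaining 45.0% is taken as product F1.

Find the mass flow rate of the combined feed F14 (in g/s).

3255 g/s

Overall salt balance (none leaves overhead): salt in fresh feed = salt in product, i.e. 1929×0.194 = (1−0.550)·F2·0.345.
F2 = 374.23/(0.345×0.450) = 2410.5 g/s.
Recycle F3 = 0.550×2410.5 = 1325.8 g/s.
Combined feed F14 = 1929 + 1325.8 = 3254.8 g/s.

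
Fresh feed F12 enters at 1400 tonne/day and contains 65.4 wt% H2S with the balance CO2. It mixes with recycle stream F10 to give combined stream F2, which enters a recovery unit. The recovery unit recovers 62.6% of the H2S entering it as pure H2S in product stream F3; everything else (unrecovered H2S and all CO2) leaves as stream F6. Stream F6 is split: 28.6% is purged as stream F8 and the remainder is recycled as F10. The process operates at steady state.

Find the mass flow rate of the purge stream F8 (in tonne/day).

CO2 enters only via F12 and leaves only via the purge: 1400×0.346 = 0.286×(CO2 in F6), and the recovery unit passes all CO2, so CO2 in F2 = CO2 in F6 = 1693.7 tonne/day.
H2S in F2: m_A = 1400×0.654 + (1−0.286)·(1−0.626)·m_A, so m_A = 915.6/0.7330 = 1249.2 tonne/day.
F6 = (1−0.626)×1249.2 + 1693.7 = 2160.9 tonne/day.
Purge F8 = 0.286×2160.9 = 618.02 tonne/day.

618 tonne/day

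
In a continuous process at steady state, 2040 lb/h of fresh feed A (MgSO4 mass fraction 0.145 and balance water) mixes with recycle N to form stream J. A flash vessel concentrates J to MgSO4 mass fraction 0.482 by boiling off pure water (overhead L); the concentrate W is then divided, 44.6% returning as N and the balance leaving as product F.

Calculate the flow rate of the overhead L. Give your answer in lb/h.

Overall MgSO4 balance (none leaves overhead): MgSO4 in fresh feed = MgSO4 in product, i.e. 2040×0.145 = (1−0.446)·W·0.482.
W = 295.8/(0.482×0.554) = 1107.7 lb/h.
Recycle N = 0.446×1107.7 = 494.06 lb/h.
Combined feed J = 2040 + 494.06 = 2534.1 lb/h.
Overhead L = J − W = 2534.1 − 1107.7 = 1426.3 lb/h.

1426 lb/h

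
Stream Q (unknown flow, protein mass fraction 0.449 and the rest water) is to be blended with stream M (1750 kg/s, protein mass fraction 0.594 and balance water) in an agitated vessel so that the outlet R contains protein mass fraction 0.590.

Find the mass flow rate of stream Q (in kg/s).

Let Q be the unknown flow. Total out = 1750 + Q.
protein balance: 1039.5 + 0.449·Q = 0.590·(1750 + Q)
(0.449 − 0.590)·Q = 0.590×1750 − 1039.5 = -7
Q = -7 / -0.141 = 49.645 kg/s

49.65 kg/s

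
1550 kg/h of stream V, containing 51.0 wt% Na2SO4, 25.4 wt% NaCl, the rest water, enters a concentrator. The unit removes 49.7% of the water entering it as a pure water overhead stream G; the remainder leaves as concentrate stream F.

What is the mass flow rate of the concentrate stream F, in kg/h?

water entering = 1550×0.236 = 365.8 kg/h; overhead removed = 0.497×365.8 = 181.8 kg/h.
Concentrate = 1550 − 181.8 = 1368.2 kg/h.

1368 kg/h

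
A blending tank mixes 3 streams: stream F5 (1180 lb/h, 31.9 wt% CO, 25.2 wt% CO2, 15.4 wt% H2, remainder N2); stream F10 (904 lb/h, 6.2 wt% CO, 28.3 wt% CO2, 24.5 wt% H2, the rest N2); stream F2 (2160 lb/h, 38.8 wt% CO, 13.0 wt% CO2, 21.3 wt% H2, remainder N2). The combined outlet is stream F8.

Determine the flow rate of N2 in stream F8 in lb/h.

1276 lb/h

N2 out = N2 in = 1180×0.275 + 904×0.410 + 2160×0.269 = 1276.2 lb/h.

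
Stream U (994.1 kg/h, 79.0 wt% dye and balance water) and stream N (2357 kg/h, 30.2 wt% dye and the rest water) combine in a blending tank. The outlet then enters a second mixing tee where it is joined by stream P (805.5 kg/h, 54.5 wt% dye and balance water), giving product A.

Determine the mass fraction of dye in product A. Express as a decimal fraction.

Overall, product flow = 4156.6 kg/h.
dye in = 994.1×0.790 + 2357×0.302 + 805.5×0.545 = 1936.2 kg/h.
dye fraction in A = 0.466.

0.466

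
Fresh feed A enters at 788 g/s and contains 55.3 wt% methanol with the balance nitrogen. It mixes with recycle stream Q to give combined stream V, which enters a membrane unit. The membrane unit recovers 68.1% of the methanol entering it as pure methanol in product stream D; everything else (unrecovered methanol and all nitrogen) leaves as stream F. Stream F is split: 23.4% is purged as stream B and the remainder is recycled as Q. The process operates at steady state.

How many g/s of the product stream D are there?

methanol in V: m_A = 788×0.553 + (1−0.234)·(1−0.681)·m_A, so m_A = 435.76/0.7556 = 576.68 g/s.
Product D = 0.681×576.68 = 392.72 g/s.

392.7 g/s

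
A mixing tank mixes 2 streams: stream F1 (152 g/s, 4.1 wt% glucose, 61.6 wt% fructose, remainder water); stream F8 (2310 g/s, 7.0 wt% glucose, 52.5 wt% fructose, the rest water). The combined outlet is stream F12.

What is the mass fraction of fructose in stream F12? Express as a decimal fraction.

Total flow out = 152 + 2310 = 2462 g/s.
fructose in = 152×0.616 + 2310×0.525 = 1306.4 g/s.
fructose mass fraction in F12 = 1306.4/2462 = 0.531.

0.531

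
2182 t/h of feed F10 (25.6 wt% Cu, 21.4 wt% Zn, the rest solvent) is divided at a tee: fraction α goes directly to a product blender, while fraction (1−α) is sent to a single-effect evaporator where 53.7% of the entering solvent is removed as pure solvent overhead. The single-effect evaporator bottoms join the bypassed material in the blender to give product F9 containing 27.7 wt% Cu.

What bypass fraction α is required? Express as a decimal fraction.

0.734

All 2182×0.256 = 558.59 t/h of Cu reaches F9, so F9 = 558.59/0.277 = 2016.6 t/h and vapour = 165.42 t/h.
The evaporator receives (1−α)·2182 of feed at 0.530 solvent and removes 0.537 of that solvent:
0.537×0.530×(1−α)×2182 = 165.42
(1−α) = 165.42/621.02 = 0.2664;  α = 0.7336.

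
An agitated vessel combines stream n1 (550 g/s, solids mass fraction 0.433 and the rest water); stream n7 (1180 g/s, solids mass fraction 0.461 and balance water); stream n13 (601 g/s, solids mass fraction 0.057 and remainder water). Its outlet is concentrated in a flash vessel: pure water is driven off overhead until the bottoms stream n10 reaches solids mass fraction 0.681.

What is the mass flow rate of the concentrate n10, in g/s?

1199 g/s

solids entering = 550×0.433 + 1180×0.461 + 601×0.057 = 816.39 g/s.
All solids reports to n10, so n10 = 816.39/0.681 = 1198.8 g/s.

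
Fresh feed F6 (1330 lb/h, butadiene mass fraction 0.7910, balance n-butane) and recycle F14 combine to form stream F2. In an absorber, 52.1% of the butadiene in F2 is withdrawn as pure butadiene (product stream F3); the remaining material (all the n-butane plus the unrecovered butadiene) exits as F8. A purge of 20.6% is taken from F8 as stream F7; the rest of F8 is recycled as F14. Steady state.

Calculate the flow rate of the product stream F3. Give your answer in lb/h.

butadiene in F2: m_A = 1330×0.791 + (1−0.206)·(1−0.521)·m_A, so m_A = 1052/0.6197 = 1697.7 lb/h.
Product F3 = 0.521×1697.7 = 884.51 lb/h.

884.5 lb/h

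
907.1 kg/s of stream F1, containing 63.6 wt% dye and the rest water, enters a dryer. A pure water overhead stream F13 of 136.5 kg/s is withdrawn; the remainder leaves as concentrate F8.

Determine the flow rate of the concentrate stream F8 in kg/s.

Concentrate = 907.1 − 136.5 = 770.6 kg/s.

770.6 kg/s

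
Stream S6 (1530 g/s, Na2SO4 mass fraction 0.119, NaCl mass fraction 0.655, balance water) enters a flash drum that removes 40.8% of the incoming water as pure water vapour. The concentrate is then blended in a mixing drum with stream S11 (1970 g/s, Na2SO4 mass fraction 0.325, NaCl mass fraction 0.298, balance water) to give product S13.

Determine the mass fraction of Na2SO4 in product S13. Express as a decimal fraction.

0.245

Vapour removed = 0.408×0.226×1530 = 141.08 g/s; concentrate = 1388.9 g/s.
Na2SO4 reaching the mixer = 182.07 (from concentrate) + 1970×0.325 = 822.32 g/s.
Product flow = 1388.9 + 1970 = 3358.9 g/s; Na2SO4 fraction = 0.245.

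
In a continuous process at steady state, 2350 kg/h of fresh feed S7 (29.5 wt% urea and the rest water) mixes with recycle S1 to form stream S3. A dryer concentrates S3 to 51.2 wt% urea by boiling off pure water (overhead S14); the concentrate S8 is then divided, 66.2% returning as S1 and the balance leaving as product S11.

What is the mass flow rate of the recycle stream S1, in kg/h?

2652 kg/h

Overall urea balance (none leaves overhead): urea in fresh feed = urea in product, i.e. 2350×0.295 = (1−0.662)·S8·0.512.
S8 = 693.25/(0.512×0.338) = 4005.9 kg/h.
Recycle S1 = 0.662×4005.9 = 2651.9 kg/h.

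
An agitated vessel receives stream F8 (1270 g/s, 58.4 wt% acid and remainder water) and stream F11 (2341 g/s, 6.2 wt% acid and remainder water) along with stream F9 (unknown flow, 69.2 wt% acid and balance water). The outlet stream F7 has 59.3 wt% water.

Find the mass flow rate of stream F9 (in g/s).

Let F9 be the unknown flow. Total out = 3611 + F9.
water balance: 2724.2 + 0.308·F9 = 0.593·(3611 + F9)
(0.308 − 0.593)·F9 = 0.593×3611 − 2724.2 = -582.86
F9 = -582.86 / -0.285 = 2045.1 g/s

2045 g/s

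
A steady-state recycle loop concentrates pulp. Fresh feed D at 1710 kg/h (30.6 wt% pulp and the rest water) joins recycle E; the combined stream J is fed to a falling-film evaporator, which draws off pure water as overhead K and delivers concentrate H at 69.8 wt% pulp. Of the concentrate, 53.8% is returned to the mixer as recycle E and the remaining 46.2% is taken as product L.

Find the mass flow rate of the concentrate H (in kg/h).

Overall pulp balance (none leaves overhead): pulp in fresh feed = pulp in product, i.e. 1710×0.306 = (1−0.538)·H·0.698.
H = 523.26/(0.698×0.462) = 1622.6 kg/h.

1623 kg/h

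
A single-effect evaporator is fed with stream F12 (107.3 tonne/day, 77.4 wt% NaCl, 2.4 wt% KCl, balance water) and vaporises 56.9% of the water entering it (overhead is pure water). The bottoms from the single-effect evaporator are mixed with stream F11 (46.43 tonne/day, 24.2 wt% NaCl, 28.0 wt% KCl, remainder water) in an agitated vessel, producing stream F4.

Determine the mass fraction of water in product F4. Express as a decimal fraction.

Vapour removed = 0.569×0.202×107.3 = 12.333 tonne/day; concentrate = 94.967 tonne/day.
water reaching the mixer = 9.3418 (from concentrate) + 46.43×0.478 = 31.535 tonne/day.
Product flow = 94.967 + 46.43 = 141.4 tonne/day; water fraction = 0.223.

0.223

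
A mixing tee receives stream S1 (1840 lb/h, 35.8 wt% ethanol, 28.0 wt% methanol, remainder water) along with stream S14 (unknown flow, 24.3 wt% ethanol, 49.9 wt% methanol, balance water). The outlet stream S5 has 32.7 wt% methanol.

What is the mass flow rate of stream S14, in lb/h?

Let S14 be the unknown flow. Total out = 1840 + S14.
methanol balance: 515.2 + 0.499·S14 = 0.327·(1840 + S14)
(0.499 − 0.327)·S14 = 0.327×1840 − 515.2 = 86.48
S14 = 86.48 / 0.172 = 502.79 lb/h

502.8 lb/h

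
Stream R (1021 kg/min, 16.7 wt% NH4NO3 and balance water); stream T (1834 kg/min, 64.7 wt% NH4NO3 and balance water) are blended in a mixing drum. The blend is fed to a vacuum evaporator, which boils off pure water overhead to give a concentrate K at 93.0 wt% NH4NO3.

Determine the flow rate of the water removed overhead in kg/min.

NH4NO3 entering = 1021×0.167 + 1834×0.647 = 1357.1 kg/min.
All NH4NO3 reports to K, so K = 1357.1/0.930 = 1459.3 kg/min.
Total feed = 2855 kg/min; overhead = 2855 − 1459.3 = 1395.7 kg/min.

1396 kg/min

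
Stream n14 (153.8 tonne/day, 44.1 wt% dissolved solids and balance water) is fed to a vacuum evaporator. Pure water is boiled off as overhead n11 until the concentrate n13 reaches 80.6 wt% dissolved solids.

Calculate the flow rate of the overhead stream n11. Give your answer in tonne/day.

69.65 tonne/day

dissolved solids is conserved: 153.8×0.441 = 67.826 tonne/day all reports to the concentrate.
Concentrate = 67.826/(target fraction) = 84.151 tonne/day.
Overhead = 153.8 − 84.151 = 69.649 tonne/day.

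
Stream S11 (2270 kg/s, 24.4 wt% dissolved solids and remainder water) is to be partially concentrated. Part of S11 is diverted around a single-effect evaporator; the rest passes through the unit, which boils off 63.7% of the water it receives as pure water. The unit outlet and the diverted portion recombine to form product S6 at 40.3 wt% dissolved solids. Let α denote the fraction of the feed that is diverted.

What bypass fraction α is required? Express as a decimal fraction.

0.181

All 2270×0.244 = 553.88 kg/s of dissolved solids reaches S6, so S6 = 553.88/0.403 = 1374.4 kg/s and vapour = 895.61 kg/s.
The evaporator receives (1−α)·2270 of feed at 0.756 water and removes 0.637 of that water:
0.637×0.756×(1−α)×2270 = 895.61
(1−α) = 895.61/1093.2 = 0.8193;  α = 0.1807.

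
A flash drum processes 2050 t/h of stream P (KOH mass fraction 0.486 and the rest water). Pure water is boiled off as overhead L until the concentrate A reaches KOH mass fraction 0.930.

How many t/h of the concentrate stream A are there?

KOH is conserved: 2050×0.486 = 996.3 t/h all reports to the concentrate.
Concentrate = 996.3/(target fraction) = 1071.3 t/h.

1071 t/h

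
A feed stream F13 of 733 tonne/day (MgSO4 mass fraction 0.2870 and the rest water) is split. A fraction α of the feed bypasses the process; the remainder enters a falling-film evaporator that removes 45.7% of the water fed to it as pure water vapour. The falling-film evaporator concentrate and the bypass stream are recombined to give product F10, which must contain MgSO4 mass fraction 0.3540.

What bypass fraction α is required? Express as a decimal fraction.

All 733×0.287 = 210.37 tonne/day of MgSO4 reaches F10, so F10 = 210.37/0.354 = 594.27 tonne/day and vapour = 138.73 tonne/day.
The evaporator receives (1−α)·733 of feed at 0.713 water and removes 0.457 of that water:
0.457×0.713×(1−α)×733 = 138.73
(1−α) = 138.73/238.84 = 0.5809;  α = 0.4191.

0.419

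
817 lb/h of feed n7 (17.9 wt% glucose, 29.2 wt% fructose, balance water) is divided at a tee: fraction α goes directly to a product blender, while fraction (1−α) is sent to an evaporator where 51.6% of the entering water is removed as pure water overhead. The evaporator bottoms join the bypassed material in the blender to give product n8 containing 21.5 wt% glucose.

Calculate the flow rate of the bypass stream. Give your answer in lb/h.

All 817×0.179 = 146.24 lb/h of glucose reaches n8, so n8 = 146.24/0.215 = 680.2 lb/h and vapour = 136.8 lb/h.
The evaporator receives (1−α)·817 of feed at 0.529 water and removes 0.516 of that water:
0.516×0.529×(1−α)×817 = 136.8
(1−α) = 136.8/223.01 = 0.6134;  α = 0.3866.
Bypass flow = 0.3866×817 = 315.84 lb/h.

315.8 lb/h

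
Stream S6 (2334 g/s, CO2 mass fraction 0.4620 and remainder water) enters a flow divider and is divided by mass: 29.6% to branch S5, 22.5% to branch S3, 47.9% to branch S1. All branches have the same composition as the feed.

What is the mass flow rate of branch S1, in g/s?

1118 g/s

Branch S1 flow = 0.479×2334 = 1118 g/s.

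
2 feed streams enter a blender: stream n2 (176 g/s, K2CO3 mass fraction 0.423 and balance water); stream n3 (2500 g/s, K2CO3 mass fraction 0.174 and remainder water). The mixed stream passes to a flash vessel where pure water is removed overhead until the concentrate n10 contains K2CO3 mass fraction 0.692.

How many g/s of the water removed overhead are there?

1940 g/s

K2CO3 entering = 176×0.423 + 2500×0.174 = 509.45 g/s.
All K2CO3 reports to n10, so n10 = 509.45/0.692 = 736.2 g/s.
Total feed = 2676 g/s; overhead = 2676 − 736.2 = 1939.8 g/s.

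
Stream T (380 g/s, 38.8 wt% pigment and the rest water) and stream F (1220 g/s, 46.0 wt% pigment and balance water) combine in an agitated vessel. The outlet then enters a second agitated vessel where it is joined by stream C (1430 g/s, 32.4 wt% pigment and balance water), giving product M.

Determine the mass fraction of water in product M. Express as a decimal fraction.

Overall, product flow = 3030 g/s.
water in = 380×0.612 + 1220×0.540 + 1430×0.676 = 1858 g/s.
water fraction in M = 0.613.

0.613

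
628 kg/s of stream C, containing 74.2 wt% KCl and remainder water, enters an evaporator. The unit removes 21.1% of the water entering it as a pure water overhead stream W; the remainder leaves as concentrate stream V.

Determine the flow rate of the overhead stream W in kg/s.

34.19 kg/s

water entering = 628×0.258 = 162.02 kg/s; overhead removed = 0.211×162.02 = 34.187 kg/s.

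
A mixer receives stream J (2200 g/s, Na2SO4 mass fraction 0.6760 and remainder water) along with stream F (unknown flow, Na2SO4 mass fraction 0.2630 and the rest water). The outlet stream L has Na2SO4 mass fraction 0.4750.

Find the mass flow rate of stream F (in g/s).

Let F be the unknown flow. Total out = 2200 + F.
Na2SO4 balance: 1487.2 + 0.263·F = 0.475·(2200 + F)
(0.263 − 0.475)·F = 0.475×2200 − 1487.2 = -442.2
F = -442.2 / -0.212 = 2085.8 g/s

2086 g/s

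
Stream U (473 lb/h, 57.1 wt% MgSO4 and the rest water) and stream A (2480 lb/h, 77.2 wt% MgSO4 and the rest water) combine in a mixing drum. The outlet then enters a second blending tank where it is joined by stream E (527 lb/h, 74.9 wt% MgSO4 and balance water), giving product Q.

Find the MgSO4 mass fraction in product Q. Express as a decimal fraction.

Overall, product flow = 3480 lb/h.
MgSO4 in = 473×0.571 + 2480×0.772 + 527×0.749 = 2579.4 lb/h.
MgSO4 fraction in Q = 0.741.

0.741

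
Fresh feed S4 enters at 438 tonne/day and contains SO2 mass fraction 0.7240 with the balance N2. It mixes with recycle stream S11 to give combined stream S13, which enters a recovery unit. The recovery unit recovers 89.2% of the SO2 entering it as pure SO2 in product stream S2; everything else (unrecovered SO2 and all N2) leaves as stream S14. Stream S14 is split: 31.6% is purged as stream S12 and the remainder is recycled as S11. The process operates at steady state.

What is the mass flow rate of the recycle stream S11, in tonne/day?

287 tonne/day

N2 enters only via S4 and leaves only via the purge: 438×0.276 = 0.316×(N2 in S14), and the recovery unit passes all N2, so N2 in S13 = N2 in S14 = 382.56 tonne/day.
SO2 in S13: m_A = 438×0.724 + (1−0.316)·(1−0.892)·m_A, so m_A = 317.11/0.9261 = 342.41 tonne/day.
S14 = (1−0.892)×342.41 + 382.56 = 419.54 tonne/day.
Recycle S11 = (1−0.316)×419.54 = 286.96 tonne/day.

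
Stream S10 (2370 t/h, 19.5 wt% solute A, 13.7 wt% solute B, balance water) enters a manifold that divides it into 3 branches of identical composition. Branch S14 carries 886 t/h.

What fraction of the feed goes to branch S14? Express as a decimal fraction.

0.374

Fraction to S14 = 886/2370 = 0.3738.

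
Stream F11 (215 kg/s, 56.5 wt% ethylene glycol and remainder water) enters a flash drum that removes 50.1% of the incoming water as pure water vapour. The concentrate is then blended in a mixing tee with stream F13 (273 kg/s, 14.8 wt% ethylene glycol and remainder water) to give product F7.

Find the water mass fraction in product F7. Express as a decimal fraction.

0.633

Vapour removed = 0.501×0.435×215 = 46.856 kg/s; concentrate = 168.14 kg/s.
water reaching the mixer = 46.669 (from concentrate) + 273×0.852 = 279.26 kg/s.
Product flow = 168.14 + 273 = 441.14 kg/s; water fraction = 0.633.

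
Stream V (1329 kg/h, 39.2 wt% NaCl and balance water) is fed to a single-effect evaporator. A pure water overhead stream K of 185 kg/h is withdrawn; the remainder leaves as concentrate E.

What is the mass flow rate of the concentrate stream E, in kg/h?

1144 kg/h

Concentrate = 1329 − 185 = 1144 kg/h.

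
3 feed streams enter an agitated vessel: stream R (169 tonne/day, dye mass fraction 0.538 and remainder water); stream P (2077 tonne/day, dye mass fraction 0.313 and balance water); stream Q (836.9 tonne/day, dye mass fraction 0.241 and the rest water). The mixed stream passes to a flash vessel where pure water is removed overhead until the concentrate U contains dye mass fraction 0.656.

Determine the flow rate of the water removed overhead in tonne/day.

1646 tonne/day

dye entering = 169×0.538 + 2077×0.313 + 836.9×0.241 = 942.72 tonne/day.
All dye reports to U, so U = 942.72/0.656 = 1437.1 tonne/day.
Total feed = 3082.9 tonne/day; overhead = 3082.9 − 1437.1 = 1645.8 tonne/day.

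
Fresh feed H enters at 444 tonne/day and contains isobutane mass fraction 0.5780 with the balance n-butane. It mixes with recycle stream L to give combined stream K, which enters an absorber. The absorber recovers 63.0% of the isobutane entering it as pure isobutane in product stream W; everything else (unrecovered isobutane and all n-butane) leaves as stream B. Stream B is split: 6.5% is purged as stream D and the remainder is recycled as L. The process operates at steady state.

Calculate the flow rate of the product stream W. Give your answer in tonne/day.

247.2 tonne/day

isobutane in K: m_A = 444×0.578 + (1−0.065)·(1−0.630)·m_A, so m_A = 256.63/0.6541 = 392.37 tonne/day.
Product W = 0.630×392.37 = 247.2 tonne/day.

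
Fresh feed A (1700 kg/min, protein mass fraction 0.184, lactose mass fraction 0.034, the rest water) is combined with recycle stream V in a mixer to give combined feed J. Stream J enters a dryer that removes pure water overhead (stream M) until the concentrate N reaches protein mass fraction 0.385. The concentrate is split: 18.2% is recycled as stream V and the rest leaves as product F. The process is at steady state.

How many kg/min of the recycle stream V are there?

180.8 kg/min

Overall protein balance (none leaves overhead): protein in fresh feed = protein in product, i.e. 1700×0.184 = (1−0.182)·N·0.385.
N = 312.8/(0.385×0.818) = 993.24 kg/min.
Recycle V = 0.182×993.24 = 180.77 kg/min.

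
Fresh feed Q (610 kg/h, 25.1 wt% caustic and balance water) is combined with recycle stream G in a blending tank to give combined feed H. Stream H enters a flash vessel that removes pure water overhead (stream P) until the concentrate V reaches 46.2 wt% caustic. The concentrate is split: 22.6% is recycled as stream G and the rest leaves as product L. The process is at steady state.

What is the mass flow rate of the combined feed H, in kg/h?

706.8 kg/h

Overall caustic balance (none leaves overhead): caustic in fresh feed = caustic in product, i.e. 610×0.251 = (1−0.226)·V·0.462.
V = 153.11/(0.462×0.774) = 428.17 kg/h.
Recycle G = 0.226×428.17 = 96.767 kg/h.
Combined feed H = 610 + 96.767 = 706.77 kg/h.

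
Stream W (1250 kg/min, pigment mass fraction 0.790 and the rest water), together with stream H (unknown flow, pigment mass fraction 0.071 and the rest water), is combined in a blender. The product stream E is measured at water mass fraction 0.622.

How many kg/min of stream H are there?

1678 kg/min

Let H be the unknown flow. Total out = 1250 + H.
water balance: 262.5 + 0.929·H = 0.622·(1250 + H)
(0.929 − 0.622)·H = 0.622×1250 − 262.5 = 515
H = 515 / 0.307 = 1677.5 kg/min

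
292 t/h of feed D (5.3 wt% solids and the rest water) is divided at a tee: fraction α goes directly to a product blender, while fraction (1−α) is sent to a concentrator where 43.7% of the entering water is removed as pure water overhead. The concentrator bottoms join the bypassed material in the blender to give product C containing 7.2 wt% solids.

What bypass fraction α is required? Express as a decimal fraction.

All 292×0.053 = 15.476 t/h of solids reaches C, so C = 15.476/0.072 = 214.94 t/h and vapour = 77.056 t/h.
The evaporator receives (1−α)·292 of feed at 0.947 water and removes 0.437 of that water:
0.437×0.947×(1−α)×292 = 77.056
(1−α) = 77.056/120.84 = 0.6377;  α = 0.3623.

0.362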